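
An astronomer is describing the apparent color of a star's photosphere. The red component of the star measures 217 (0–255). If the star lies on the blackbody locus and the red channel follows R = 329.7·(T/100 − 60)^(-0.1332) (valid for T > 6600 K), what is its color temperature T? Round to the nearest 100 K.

8300 K

(t − 60)^(-0.1332) = 217/329.7 = 0.65817.
t − 60 = 0.65817^(1/-0.1332) = 0.65817^(-7.508) = 23.110, so t = 83.110.
T = 100·t = 8311 K → 8300 K to the nearest 100 K.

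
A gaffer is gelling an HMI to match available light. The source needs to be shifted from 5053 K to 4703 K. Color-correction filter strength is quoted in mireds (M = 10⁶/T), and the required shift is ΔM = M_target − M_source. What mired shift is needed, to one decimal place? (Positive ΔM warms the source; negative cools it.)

M_source = 10⁶/5053 = 197.902; M_target = 10⁶/4703 = 212.630.
ΔM = 212.630 − 197.902 = 14.728 → +14.7 mireds, a warming shift.

+14.7 mireds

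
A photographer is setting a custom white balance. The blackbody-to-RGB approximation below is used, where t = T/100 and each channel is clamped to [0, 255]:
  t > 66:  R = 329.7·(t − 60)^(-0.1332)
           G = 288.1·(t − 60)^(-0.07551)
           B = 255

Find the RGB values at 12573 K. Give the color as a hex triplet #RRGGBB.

#BDD2FF

t = 12573/100 = 125.73; the t > 66 branch applies.
R = 329.7·(125.73 − 60)^(-0.1332) = 329.7·65.73^(-0.1332) = 329.7·0.57263 = 188.796.
G = 288.1·(125.73 − 60)^(-0.07551) = 288.1·65.73^(-0.07551) = 288.1·0.72902 = 210.031.
B = 255 by definition for t > 66.
Rounded: (189, 210, 255).
In hex: #BDD2FF.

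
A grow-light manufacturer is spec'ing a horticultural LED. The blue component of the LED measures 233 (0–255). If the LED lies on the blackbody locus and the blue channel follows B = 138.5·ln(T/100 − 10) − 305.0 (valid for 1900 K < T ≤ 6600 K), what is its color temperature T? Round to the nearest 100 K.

ln(t − 10) = (233 + 305.0) / 138.5 = 3.8845.
t − 10 = e^3.8845 = 48.641, so t = 58.641.
T = 100·t = 5864 K → 5900 K to the nearest 100 K.

5900 K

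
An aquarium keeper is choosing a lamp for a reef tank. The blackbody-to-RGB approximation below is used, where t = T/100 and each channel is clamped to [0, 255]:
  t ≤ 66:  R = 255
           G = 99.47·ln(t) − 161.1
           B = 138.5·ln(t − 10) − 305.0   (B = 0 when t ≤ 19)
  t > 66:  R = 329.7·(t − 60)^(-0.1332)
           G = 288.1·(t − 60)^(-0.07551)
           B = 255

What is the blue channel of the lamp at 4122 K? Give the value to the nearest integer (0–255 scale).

t = 4122/100 = 41.22; the t ≤ 66 branch applies.
B = 138.5·ln(41.22 − 10) − 305.0 = 138.5·ln 31.22 − 305.0 = 138.5·3.4411 − 305.0 = 171.587.
Rounded: 172.

172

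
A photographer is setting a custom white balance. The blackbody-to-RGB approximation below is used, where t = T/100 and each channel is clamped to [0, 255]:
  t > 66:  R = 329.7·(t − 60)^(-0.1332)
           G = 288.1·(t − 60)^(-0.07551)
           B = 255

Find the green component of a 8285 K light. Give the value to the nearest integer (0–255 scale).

t = 8285/100 = 82.85; the t > 66 branch applies.
G = 288.1·(82.85 − 60)^(-0.07551) = 288.1·22.85^(-0.07551) = 288.1·0.78957 = 227.475.
Rounded: 227.

227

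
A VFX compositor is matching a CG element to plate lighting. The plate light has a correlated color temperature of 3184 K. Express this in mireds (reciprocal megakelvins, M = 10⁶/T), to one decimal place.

314.1 mireds

M = 10⁶ / 3184 = 314.070 → 314.1 mireds.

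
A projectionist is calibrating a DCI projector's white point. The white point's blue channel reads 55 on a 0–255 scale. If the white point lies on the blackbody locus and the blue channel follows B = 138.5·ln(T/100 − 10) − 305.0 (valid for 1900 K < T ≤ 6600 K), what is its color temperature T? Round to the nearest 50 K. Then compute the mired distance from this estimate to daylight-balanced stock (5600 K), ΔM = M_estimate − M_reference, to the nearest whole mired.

+247 mireds

ln(t − 10) = (55 + 305.0) / 138.5 = 2.5993.
t − 10 = e^2.5993 = 13.454, so t = 23.454.
T = 100·t = 2345 K → 2350 K to the nearest 50 K.
M_estimate = 10⁶/2350 = 425.53; M_reference = 10⁶/5600 = 178.57.
ΔM = 425.53 − 178.57 = 246.96 → +247 mireds.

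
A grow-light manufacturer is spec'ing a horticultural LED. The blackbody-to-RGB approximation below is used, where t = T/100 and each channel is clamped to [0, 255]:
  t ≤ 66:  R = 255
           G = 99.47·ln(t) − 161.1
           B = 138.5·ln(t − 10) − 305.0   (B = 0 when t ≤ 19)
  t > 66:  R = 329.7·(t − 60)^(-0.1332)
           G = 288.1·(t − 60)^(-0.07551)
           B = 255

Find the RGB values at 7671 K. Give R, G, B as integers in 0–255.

t = 7671/100 = 76.71; the t > 66 branch applies.
R = 329.7·(76.71 − 60)^(-0.1332) = 329.7·16.71^(-0.1332) = 329.7·0.68723 = 226.578.
G = 288.1·(76.71 − 60)^(-0.07551) = 288.1·16.71^(-0.07551) = 288.1·0.80845 = 232.914.
B = 255 by definition for t > 66.
Rounded: (227, 233, 255).

R=227, G=233, B=255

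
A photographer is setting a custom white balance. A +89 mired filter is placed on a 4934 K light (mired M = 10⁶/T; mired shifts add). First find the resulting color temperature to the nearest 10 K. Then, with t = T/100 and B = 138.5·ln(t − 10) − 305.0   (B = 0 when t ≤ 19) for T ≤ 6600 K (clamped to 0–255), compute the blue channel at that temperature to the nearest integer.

M_in = 10⁶/4934 = 202.68; M_out = 202.68 + (+89) = 291.68.
T_out = 10⁶/291.68 = 3428.5 K → 3430 K; t = 34.3.
B = 138.5·ln(34.3 − 10) − 305.0 = 138.5·ln 24.3 − 305.0 = 138.5·3.1905 − 305.0 = 136.881.
Rounded: 137.

137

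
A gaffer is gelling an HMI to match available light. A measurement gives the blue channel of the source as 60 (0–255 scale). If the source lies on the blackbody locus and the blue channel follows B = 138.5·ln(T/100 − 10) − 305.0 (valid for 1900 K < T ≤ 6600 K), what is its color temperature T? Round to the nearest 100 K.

ln(t − 10) = (60 + 305.0) / 138.5 = 2.6354.
t − 10 = e^2.6354 = 13.949, so t = 23.949.
T = 100·t = 2395 K → 2400 K to the nearest 100 K.

2400 K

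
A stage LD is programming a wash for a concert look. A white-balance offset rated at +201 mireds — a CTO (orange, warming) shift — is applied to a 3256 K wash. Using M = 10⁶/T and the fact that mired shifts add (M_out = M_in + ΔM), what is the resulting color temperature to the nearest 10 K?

1970 K

M_in = 10⁶/3256 = 307.13 mireds.
M_out = 307.13 + (+201) = 508.13 mireds.
T_out = 10⁶/508.13 = 1968.0 K → 1970 K.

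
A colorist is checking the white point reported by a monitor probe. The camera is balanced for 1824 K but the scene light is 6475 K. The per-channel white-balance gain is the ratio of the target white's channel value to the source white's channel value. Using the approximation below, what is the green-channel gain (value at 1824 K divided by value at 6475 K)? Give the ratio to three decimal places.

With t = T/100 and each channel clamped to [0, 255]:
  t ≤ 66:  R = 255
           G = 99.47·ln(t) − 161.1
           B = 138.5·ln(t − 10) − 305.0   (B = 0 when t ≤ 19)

0.503

At 6475 K (t = 64.75):
  G = 99.47·ln 64.75 − 161.1 = 99.47·4.1705 − 161.1 = 253.743.
At 1824 K (t = 18.24):
  G = 99.47·ln 18.24 − 161.1 = 99.47·2.9036 − 161.1 = 127.723.
Gain = 127.723 / 253.743 = 0.5034 → 0.503.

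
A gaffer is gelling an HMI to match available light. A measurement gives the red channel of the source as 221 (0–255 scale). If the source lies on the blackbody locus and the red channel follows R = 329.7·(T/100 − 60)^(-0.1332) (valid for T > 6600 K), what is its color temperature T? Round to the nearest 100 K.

(t − 60)^(-0.1332) = 221/329.7 = 0.67031.
t − 60 = 0.67031^(1/-0.1332) = 0.67031^(-7.508) = 20.149, so t = 80.149.
T = 100·t = 8015 K → 8000 K to the nearest 100 K.

8000 K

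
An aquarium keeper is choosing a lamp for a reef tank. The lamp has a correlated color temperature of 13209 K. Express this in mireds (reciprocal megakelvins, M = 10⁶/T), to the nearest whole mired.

M = 10⁶ / 13209 = 75.706 → 76 mireds.

76 mireds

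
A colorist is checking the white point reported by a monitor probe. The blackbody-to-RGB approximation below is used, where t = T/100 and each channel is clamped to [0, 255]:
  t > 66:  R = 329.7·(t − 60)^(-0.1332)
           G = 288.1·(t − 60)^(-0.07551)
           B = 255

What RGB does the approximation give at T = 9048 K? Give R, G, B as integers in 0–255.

R=209, G=223, B=255

t = 9048/100 = 90.48; the t > 66 branch applies.
R = 329.7·(90.48 − 60)^(-0.1332) = 329.7·30.48^(-0.1332) = 329.7·0.63435 = 209.145.
G = 288.1·(90.48 − 60)^(-0.07551) = 288.1·30.48^(-0.07551) = 288.1·0.77258 = 222.580.
B = 255 by definition for t > 66.
Rounded: (209, 223, 255).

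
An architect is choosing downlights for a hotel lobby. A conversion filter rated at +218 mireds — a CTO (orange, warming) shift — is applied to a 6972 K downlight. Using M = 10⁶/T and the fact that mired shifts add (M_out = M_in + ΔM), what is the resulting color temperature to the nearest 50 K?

M_in = 10⁶/6972 = 143.43 mireds.
M_out = 143.43 + (+218) = 361.43 mireds.
T_out = 10⁶/361.43 = 2766.8 K → 2750 K.

2750 K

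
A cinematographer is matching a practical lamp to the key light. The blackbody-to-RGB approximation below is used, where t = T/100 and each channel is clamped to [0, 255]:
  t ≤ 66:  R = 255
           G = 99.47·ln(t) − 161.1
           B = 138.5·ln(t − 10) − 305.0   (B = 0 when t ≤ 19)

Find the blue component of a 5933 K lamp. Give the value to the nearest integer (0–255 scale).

t = 5933/100 = 59.33; the t ≤ 66 branch applies.
B = 138.5·ln(59.33 − 10) − 305.0 = 138.5·ln 49.33 − 305.0 = 138.5·3.8985 − 305.0 = 234.947.
Rounded: 235.

235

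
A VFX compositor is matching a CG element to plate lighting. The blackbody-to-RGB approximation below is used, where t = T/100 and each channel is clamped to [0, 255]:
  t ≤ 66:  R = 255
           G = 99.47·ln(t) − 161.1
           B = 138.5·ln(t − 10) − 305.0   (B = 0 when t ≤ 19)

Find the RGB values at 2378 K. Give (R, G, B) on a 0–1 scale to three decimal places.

(1.000, 0.604, 0.229)

t = 2378/100 = 23.78; the t ≤ 66 branch applies.
R = 255 by definition for t ≤ 66.
G = 99.47·ln 23.78 − 161.1 = 99.47·3.1688 − 161.1 = 154.105.
B = 138.5·ln(23.78 − 10) − 305.0 = 138.5·ln 13.78 − 305.0 = 138.5·2.6232 − 305.0 = 58.316.
Dividing each by 255: (1.0000, 0.6043, 0.2287) → (1.000, 0.604, 0.229).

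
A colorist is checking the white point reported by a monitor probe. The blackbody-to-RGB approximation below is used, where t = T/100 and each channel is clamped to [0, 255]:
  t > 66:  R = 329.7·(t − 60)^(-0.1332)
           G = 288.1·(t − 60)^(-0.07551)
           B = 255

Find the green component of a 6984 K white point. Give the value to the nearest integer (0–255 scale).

t = 6984/100 = 69.84; the t > 66 branch applies.
G = 288.1·(69.84 − 60)^(-0.07551) = 288.1·9.84^(-0.07551) = 288.1·0.84143 = 242.417.
Rounded: 242.

242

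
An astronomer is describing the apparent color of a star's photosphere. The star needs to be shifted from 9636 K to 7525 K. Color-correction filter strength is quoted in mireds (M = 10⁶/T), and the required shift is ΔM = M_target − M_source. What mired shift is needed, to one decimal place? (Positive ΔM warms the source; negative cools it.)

M_source = 10⁶/9636 = 103.778; M_target = 10⁶/7525 = 132.890.
ΔM = 132.890 − 103.778 = 29.113 → +29.1 mireds, a warming shift.

+29.1 mireds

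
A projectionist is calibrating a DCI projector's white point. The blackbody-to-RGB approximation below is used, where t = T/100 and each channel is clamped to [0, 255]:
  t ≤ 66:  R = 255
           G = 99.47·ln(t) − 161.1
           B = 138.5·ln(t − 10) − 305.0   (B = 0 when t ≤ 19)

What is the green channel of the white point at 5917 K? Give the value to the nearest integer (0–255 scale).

245

t = 5917/100 = 59.17; the t ≤ 66 branch applies.
G = 99.47·ln 59.17 − 161.1 = 99.47·4.0804 − 161.1 = 244.779.
Rounded: 245.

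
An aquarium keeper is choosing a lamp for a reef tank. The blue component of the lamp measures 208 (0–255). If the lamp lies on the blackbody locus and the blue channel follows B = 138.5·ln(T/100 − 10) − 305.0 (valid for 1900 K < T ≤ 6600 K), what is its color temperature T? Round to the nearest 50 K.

5050 K

ln(t − 10) = (208 + 305.0) / 138.5 = 3.7040.
t − 10 = e^3.7040 = 40.608, so t = 50.608.
T = 100·t = 5061 K → 5050 K to the nearest 50 K.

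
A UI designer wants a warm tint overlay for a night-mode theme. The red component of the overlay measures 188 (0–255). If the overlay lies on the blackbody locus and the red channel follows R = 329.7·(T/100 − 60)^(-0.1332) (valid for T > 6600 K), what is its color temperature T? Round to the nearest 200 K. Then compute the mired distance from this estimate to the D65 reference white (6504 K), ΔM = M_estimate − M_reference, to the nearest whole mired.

(t − 60)^(-0.1332) = 188/329.7 = 0.57022.
t − 60 = 0.57022^(1/-0.1332) = 0.57022^(-7.508) = 67.848, so t = 127.848.
T = 100·t = 12785 K → 12800 K to the nearest 200 K.
M_estimate = 10⁶/12800 = 78.12; M_reference = 10⁶/6504 = 153.75.
ΔM = 78.12 − 153.75 = -75.63 → -76 mireds.

-76 mireds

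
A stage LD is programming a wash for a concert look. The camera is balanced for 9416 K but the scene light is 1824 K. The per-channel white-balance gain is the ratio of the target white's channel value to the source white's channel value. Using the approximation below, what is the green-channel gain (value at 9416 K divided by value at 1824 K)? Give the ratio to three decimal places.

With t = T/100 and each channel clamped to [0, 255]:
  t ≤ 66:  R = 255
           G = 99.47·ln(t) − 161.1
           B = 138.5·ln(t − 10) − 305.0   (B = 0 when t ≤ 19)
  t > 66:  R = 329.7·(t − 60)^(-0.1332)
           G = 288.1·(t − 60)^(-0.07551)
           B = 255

At 1824 K (t = 18.24):
  G = 99.47·ln 18.24 − 161.1 = 99.47·2.9036 − 161.1 = 127.723.
At 9416 K (t = 94.16):
  G = 288.1·(94.16 − 60)^(-0.07551) = 288.1·34.16^(-0.07551) = 288.1·0.76596 = 220.672.
Gain = 220.672 / 127.723 = 1.7277 → 1.728.

1.728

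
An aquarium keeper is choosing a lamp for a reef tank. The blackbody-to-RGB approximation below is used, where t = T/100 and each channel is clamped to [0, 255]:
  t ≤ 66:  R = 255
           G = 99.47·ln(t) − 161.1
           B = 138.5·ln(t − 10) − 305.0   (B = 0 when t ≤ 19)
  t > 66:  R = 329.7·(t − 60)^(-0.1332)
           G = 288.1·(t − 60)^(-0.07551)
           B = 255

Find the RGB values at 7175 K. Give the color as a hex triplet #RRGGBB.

#EDEFFF

t = 7175/100 = 71.75; the t > 66 branch applies.
R = 329.7·(71.75 − 60)^(-0.1332) = 329.7·11.75^(-0.1332) = 329.7·0.72023 = 237.460.
G = 288.1·(71.75 − 60)^(-0.07551) = 288.1·11.75^(-0.07551) = 288.1·0.83024 = 239.191.
B = 255 by definition for t > 66.
Rounded: (237, 239, 255).
In hex: #EDEFFF.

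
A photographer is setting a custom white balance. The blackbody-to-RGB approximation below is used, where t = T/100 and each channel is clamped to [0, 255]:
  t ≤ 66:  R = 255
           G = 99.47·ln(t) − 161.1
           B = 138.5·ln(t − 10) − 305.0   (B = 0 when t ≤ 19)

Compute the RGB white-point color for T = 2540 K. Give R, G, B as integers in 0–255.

t = 2540/100 = 25.4; the t ≤ 66 branch applies.
R = 255 by definition for t ≤ 66.
G = 99.47·ln 25.4 − 161.1 = 99.47·3.2347 − 161.1 = 160.661.
B = 138.5·ln(25.4 − 10) − 305.0 = 138.5·ln 15.4 − 305.0 = 138.5·2.7344 − 305.0 = 73.710.
Rounded: (255, 161, 74).

R=255, G=161, B=74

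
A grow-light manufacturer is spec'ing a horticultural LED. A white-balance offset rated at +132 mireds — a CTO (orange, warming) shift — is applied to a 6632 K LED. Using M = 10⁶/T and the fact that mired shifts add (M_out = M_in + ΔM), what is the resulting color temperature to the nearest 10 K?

3540 K

M_in = 10⁶/6632 = 150.78 mireds.
M_out = 150.78 + (+132) = 282.78 mireds.
T_out = 10⁶/282.78 = 3536.3 K → 3540 K.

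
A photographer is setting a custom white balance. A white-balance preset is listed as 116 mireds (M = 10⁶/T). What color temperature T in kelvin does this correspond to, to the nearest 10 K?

8620 K

T = 10⁶ / 116 = 8620.69 K → 8620 K.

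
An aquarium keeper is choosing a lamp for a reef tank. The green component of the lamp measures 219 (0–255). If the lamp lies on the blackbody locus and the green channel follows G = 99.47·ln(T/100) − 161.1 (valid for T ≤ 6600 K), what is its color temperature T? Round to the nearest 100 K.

ln t = (219 + 161.1) / 99.47 = 3.8213.
t = e^3.8213 = 45.661.
T = 100·t = 4566 K → 4600 K to the nearest 100 K.

4600 K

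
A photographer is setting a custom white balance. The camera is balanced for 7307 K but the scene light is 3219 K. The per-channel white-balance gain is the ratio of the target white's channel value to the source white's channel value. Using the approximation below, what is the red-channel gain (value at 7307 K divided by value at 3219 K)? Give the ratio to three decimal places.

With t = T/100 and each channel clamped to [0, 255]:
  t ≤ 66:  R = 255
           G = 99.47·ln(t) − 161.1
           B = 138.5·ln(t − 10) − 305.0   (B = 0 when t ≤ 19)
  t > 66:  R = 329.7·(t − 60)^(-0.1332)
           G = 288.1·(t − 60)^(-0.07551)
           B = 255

At 3219 K (t = 32.19):
  R = 255 by definition for t ≤ 66.
At 7307 K (t = 73.07):
  R = 329.7·(73.07 − 60)^(-0.1332) = 329.7·13.07^(-0.1332) = 329.7·0.71009 = 234.116.
Gain = 234.116 / 255.000 = 0.9181 → 0.918.

0.918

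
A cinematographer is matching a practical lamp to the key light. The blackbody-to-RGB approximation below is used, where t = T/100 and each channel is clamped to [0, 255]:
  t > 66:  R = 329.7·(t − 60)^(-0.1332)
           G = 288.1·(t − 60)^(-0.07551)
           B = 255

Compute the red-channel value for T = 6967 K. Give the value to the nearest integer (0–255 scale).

t = 6967/100 = 69.67; the t > 66 branch applies.
R = 329.7·(69.67 − 60)^(-0.1332) = 329.7·9.67^(-0.1332) = 329.7·0.73916 = 243.703.
Rounded: 244.

244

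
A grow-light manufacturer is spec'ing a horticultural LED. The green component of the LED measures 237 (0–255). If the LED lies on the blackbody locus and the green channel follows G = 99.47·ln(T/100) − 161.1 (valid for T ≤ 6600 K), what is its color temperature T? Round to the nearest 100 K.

5500 K

ln t = (237 + 161.1) / 99.47 = 4.0022.
t = e^4.0022 = 54.719.
T = 100·t = 5472 K → 5500 K to the nearest 100 K.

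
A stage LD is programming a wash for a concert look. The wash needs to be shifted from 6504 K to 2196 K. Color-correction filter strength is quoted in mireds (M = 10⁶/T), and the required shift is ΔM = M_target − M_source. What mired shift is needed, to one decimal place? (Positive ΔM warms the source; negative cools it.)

+301.6 mireds

M_source = 10⁶/6504 = 153.752; M_target = 10⁶/2196 = 455.373.
ΔM = 455.373 − 153.752 = 301.622 → +301.6 mireds, a warming shift.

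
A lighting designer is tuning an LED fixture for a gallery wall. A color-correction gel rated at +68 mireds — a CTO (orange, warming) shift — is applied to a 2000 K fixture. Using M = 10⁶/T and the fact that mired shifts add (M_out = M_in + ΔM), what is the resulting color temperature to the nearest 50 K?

1750 K

M_in = 10⁶/2000 = 500.00 mireds.
M_out = 500.00 + (+68) = 568.00 mireds.
T_out = 10⁶/568.00 = 1760.6 K → 1750 K.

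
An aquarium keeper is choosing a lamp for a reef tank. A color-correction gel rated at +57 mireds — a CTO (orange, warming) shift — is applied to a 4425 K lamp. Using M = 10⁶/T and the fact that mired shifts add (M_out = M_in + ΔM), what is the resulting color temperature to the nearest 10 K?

3530 K

M_in = 10⁶/4425 = 225.99 mireds.
M_out = 225.99 + (+57) = 282.99 mireds.
T_out = 10⁶/282.99 = 3533.7 K → 3530 K.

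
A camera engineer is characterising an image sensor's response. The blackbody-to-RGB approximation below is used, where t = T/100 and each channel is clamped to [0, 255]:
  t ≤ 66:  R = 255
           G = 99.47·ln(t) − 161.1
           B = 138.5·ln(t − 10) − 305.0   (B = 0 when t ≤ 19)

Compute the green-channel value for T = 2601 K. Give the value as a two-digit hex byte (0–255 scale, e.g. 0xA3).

t = 2601/100 = 26.01; the t ≤ 66 branch applies.
G = 99.47·ln 26.01 − 161.1 = 99.47·3.2585 − 161.1 = 163.021.
Rounded: 163; in hex, 0xA3.

0xA3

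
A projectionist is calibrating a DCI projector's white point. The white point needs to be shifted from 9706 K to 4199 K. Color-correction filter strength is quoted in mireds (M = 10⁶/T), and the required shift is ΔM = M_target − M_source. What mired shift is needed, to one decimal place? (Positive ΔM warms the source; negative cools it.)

+135.1 mireds

M_source = 10⁶/9706 = 103.029; M_target = 10⁶/4199 = 238.152.
ΔM = 238.152 − 103.029 = 135.123 → +135.1 mireds, a warming shift.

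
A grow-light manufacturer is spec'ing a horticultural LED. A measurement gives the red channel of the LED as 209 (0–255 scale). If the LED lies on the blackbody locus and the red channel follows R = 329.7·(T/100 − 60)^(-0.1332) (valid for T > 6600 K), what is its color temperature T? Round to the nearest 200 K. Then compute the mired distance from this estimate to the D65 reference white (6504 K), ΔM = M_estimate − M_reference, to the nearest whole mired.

(t − 60)^(-0.1332) = 209/329.7 = 0.63391.
t − 60 = 0.63391^(1/-0.1332) = 0.63391^(-7.508) = 30.639, so t = 90.639.
T = 100·t = 9064 K → 9000 K to the nearest 200 K.
M_estimate = 10⁶/9000 = 111.11; M_reference = 10⁶/6504 = 153.75.
ΔM = 111.11 − 153.75 = -42.64 → -43 mireds.

-43 mireds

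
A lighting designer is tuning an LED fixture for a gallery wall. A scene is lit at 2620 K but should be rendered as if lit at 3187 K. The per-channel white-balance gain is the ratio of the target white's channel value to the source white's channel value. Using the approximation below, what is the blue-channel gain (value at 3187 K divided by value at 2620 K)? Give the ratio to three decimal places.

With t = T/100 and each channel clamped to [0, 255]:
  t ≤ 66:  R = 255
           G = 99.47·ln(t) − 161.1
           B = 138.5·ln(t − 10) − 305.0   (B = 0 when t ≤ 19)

At 2620 K (t = 26.2):
  B = 138.5·ln(26.2 − 10) − 305.0 = 138.5·ln 16.2 − 305.0 = 138.5·2.7850 − 305.0 = 80.724.
At 3187 K (t = 31.87):
  B = 138.5·ln(31.87 − 10) − 305.0 = 138.5·ln 21.87 − 305.0 = 138.5·3.0851 − 305.0 = 122.289.
Gain = 122.289 / 80.724 = 1.5149 → 1.515.

1.515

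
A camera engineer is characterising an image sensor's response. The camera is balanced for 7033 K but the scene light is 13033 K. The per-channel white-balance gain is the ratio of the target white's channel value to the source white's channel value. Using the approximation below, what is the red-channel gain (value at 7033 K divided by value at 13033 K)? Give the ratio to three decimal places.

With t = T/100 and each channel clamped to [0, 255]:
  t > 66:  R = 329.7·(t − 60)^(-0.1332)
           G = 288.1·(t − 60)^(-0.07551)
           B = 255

1.291

At 13033 K (t = 130.33):
  R = 329.7·(130.33 − 60)^(-0.1332) = 329.7·70.33^(-0.1332) = 329.7·0.56749 = 187.103.
At 7033 K (t = 70.33):
  R = 329.7·(70.33 − 60)^(-0.1332) = 329.7·10.33^(-0.1332) = 329.7·0.73269 = 241.569.
Gain = 241.569 / 187.103 = 1.2911 → 1.291.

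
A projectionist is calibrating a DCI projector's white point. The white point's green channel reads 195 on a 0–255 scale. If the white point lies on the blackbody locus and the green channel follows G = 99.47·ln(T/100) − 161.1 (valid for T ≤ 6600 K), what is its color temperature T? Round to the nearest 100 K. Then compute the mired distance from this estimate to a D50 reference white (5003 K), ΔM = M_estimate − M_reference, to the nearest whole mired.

ln t = (195 + 161.1) / 99.47 = 3.5800.
t = e^3.5800 = 35.873.
T = 100·t = 3587 K → 3600 K to the nearest 100 K.
M_estimate = 10⁶/3600 = 277.78; M_reference = 10⁶/5003 = 199.88.
ΔM = 277.78 − 199.88 = 77.90 → +78 mireds.

+78 mireds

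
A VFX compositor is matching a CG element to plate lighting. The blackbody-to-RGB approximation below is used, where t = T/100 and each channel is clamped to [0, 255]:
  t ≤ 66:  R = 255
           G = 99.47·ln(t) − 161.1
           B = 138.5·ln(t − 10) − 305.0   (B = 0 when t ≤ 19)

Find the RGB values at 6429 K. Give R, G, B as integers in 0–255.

R=255, G=253, B=248

t = 6429/100 = 64.29; the t ≤ 66 branch applies.
R = 255 by definition for t ≤ 66.
G = 99.47·ln 64.29 − 161.1 = 99.47·4.1634 − 161.1 = 253.034.
B = 138.5·ln(64.29 − 10) − 305.0 = 138.5·ln 54.29 − 305.0 = 138.5·3.9943 − 305.0 = 248.216.
Rounded: (255, 253, 248).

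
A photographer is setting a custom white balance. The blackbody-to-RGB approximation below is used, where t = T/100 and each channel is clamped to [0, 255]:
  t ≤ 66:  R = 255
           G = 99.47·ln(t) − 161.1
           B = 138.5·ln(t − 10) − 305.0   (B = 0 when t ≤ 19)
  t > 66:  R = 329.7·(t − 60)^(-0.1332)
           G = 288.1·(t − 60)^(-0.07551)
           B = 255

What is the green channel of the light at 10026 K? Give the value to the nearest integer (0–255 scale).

t = 10026/100 = 100.26; the t > 66 branch applies.
G = 288.1·(100.26 − 60)^(-0.07551) = 288.1·40.26^(-0.07551) = 288.1·0.75651 = 217.951.
Rounded: 218.

218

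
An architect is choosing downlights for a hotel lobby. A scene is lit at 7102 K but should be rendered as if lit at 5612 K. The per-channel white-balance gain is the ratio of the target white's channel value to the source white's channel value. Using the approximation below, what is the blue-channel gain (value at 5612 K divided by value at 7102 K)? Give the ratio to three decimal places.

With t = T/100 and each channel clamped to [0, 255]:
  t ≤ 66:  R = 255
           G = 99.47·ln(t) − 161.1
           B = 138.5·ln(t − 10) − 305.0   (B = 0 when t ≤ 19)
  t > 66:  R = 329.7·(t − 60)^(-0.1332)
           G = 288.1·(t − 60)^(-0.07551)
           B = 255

At 7102 K (t = 71.02):
  B = 255 by definition for t > 66.
At 5612 K (t = 56.12):
  B = 138.5·ln(56.12 − 10) − 305.0 = 138.5·ln 46.12 − 305.0 = 138.5·3.8312 − 305.0 = 225.628.
Gain = 225.628 / 255.000 = 0.8848 → 0.885.

0.885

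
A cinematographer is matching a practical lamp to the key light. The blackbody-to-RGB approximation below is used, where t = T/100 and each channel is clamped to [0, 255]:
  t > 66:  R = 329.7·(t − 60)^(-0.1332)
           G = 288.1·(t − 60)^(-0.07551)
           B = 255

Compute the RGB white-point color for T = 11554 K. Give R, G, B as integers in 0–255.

t = 11554/100 = 115.54; the t > 66 branch applies.
R = 329.7·(115.54 − 60)^(-0.1332) = 329.7·55.54^(-0.1332) = 329.7·0.58562 = 193.080.
G = 288.1·(115.54 − 60)^(-0.07551) = 288.1·55.54^(-0.07551) = 288.1·0.73835 = 212.720.
B = 255 by definition for t > 66.
Rounded: (193, 213, 255).

R=193, G=213, B=255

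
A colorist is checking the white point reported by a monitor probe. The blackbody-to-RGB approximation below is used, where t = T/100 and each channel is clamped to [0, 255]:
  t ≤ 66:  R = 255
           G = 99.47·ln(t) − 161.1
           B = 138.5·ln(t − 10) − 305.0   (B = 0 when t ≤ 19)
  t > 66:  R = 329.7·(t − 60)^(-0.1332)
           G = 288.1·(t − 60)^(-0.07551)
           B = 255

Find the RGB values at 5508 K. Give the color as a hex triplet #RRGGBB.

t = 5508/100 = 55.08; the t ≤ 66 branch applies.
R = 255 by definition for t ≤ 66.
G = 99.47·ln 55.08 − 161.1 = 99.47·4.0088 − 161.1 = 237.654.
B = 138.5·ln(55.08 − 10) − 305.0 = 138.5·ln 45.08 − 305.0 = 138.5·3.8084 − 305.0 = 222.469.
Rounded: (255, 238, 222).
In hex: #FFEEDE.

#FFEEDE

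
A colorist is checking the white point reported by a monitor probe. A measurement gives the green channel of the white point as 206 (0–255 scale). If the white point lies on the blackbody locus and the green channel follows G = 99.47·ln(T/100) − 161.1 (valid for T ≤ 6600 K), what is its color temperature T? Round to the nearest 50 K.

4000 K

ln t = (206 + 161.1) / 99.47 = 3.6906.
t = e^3.6906 = 40.067.
T = 100·t = 4007 K → 4000 K to the nearest 50 K.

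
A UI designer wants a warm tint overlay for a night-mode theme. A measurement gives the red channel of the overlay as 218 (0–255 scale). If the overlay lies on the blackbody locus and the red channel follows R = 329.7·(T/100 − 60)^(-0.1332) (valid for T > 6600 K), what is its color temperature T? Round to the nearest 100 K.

8200 K

(t − 60)^(-0.1332) = 218/329.7 = 0.66121.
t − 60 = 0.66121^(1/-0.1332) = 0.66121^(-7.508) = 22.326, so t = 82.326.
T = 100·t = 8233 K → 8200 K to the nearest 100 K.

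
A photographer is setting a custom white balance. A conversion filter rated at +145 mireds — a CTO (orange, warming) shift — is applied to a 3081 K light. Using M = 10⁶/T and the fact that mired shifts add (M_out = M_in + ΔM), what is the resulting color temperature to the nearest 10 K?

M_in = 10⁶/3081 = 324.57 mireds.
M_out = 324.57 + (+145) = 469.57 mireds.
T_out = 10⁶/469.57 = 2129.6 K → 2130 K.

2130 K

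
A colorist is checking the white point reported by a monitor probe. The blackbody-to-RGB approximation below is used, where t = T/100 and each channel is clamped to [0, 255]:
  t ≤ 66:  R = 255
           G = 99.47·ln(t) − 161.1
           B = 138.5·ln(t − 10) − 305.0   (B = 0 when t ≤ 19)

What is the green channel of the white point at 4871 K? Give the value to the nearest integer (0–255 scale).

t = 4871/100 = 48.71; the t ≤ 66 branch applies.
G = 99.47·ln 48.71 − 161.1 = 99.47·3.8859 − 161.1 = 225.429.
Rounded: 225.

225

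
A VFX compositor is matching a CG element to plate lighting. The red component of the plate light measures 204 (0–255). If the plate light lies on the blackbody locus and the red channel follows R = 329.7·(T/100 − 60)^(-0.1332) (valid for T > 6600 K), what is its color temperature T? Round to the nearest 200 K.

(t − 60)^(-0.1332) = 204/329.7 = 0.61874.
t − 60 = 0.61874^(1/-0.1332) = 0.61874^(-7.508) = 36.748, so t = 96.748.
T = 100·t = 9675 K → 9600 K to the nearest 200 K.

9600 K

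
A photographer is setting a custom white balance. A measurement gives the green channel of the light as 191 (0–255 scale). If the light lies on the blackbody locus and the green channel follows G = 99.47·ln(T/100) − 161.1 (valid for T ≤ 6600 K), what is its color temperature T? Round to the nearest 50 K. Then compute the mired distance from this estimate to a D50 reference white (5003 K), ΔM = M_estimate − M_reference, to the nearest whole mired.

+90 mireds

ln t = (191 + 161.1) / 99.47 = 3.5398.
t = e^3.5398 = 34.459.
T = 100·t = 3446 K → 3450 K to the nearest 50 K.
M_estimate = 10⁶/3450 = 289.86; M_reference = 10⁶/5003 = 199.88.
ΔM = 289.86 − 199.88 = 89.98 → +90 mireds.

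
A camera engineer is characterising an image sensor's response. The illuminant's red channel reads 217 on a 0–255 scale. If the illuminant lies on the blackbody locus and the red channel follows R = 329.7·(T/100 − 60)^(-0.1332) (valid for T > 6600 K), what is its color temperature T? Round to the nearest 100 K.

(t − 60)^(-0.1332) = 217/329.7 = 0.65817.
t − 60 = 0.65817^(1/-0.1332) = 0.65817^(-7.508) = 23.110, so t = 83.110.
T = 100·t = 8311 K → 8300 K to the nearest 100 K.

8300 K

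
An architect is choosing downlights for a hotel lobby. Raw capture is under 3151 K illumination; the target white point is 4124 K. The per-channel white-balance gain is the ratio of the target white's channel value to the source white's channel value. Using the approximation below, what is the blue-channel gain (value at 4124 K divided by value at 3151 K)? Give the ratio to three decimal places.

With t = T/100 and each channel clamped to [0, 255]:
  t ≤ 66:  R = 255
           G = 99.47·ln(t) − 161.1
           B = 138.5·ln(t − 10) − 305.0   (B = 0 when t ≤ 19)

1.431

At 3151 K (t = 31.51):
  B = 138.5·ln(31.51 − 10) − 305.0 = 138.5·ln 21.51 − 305.0 = 138.5·3.0685 − 305.0 = 119.990.
At 4124 K (t = 41.24):
  B = 138.5·ln(41.24 − 10) − 305.0 = 138.5·ln 31.24 − 305.0 = 138.5·3.4417 − 305.0 = 171.675.
Gain = 171.675 / 119.990 = 1.4308 → 1.431.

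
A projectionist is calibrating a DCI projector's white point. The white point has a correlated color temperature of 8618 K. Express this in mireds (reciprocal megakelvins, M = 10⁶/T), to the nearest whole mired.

116 mireds

M = 10⁶ / 8618 = 116.036 → 116 mireds.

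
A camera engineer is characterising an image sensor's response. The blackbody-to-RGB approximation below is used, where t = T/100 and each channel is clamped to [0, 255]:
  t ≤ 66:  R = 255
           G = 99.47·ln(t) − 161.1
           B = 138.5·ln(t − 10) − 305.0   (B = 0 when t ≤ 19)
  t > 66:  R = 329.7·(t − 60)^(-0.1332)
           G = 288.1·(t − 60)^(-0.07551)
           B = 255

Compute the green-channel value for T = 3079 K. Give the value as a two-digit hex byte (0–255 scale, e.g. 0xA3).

0xB4

t = 3079/100 = 30.79; the t ≤ 66 branch applies.
G = 99.47·ln 30.79 − 161.1 = 99.47·3.4272 − 161.1 = 179.803.
Rounded: 180; in hex, 0xB4.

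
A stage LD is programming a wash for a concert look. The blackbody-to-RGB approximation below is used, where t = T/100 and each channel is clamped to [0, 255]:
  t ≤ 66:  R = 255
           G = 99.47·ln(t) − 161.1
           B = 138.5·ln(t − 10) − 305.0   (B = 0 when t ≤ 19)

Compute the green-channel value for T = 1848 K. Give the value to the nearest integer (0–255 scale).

129

t = 1848/100 = 18.48; the t ≤ 66 branch applies.
G = 99.47·ln 18.48 − 161.1 = 99.47·2.9167 − 161.1 = 129.023.
Rounded: 129.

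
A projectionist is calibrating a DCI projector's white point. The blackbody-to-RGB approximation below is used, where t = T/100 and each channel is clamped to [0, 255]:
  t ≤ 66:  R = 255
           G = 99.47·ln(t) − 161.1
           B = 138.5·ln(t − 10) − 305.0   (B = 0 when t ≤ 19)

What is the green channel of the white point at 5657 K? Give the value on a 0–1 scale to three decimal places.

0.942

t = 5657/100 = 56.57; the t ≤ 66 branch applies.
G = 99.47·ln 56.57 − 161.1 = 99.47·4.0355 − 161.1 = 240.309.
On a 0–1 scale: 240.309/255 = 0.9424 → 0.942.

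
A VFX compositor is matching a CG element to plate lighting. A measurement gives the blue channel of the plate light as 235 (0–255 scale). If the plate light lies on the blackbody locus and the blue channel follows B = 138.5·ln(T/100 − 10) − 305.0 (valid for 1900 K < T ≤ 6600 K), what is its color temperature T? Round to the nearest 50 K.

ln(t − 10) = (235 + 305.0) / 138.5 = 3.8989.
t − 10 = e^3.8989 = 49.349, so t = 59.349.
T = 100·t = 5935 K → 5950 K to the nearest 50 K.

5950 K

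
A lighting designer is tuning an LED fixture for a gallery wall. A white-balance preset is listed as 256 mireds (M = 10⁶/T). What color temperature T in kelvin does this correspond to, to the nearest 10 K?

3910 K

T = 10⁶ / 256 = 3906.25 K → 3910 K.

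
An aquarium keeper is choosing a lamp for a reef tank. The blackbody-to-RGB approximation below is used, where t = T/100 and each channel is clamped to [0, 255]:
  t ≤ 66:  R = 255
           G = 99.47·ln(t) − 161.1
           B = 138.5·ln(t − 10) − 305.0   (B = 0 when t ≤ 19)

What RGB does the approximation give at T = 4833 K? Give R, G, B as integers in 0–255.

R=255, G=225, B=200

t = 4833/100 = 48.33; the t ≤ 66 branch applies.
R = 255 by definition for t ≤ 66.
G = 99.47·ln 48.33 − 161.1 = 99.47·3.8781 − 161.1 = 224.650.
B = 138.5·ln(48.33 − 10) − 305.0 = 138.5·ln 38.33 − 305.0 = 138.5·3.6462 − 305.0 = 200.003.
Rounded: (255, 225, 200).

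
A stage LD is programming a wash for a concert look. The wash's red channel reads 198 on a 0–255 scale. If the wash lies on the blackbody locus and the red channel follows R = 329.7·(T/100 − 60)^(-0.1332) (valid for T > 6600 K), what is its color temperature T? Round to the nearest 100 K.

10600 K

(t − 60)^(-0.1332) = 198/329.7 = 0.60055.
t − 60 = 0.60055^(1/-0.1332) = 0.60055^(-7.508) = 45.980, so t = 105.980.
T = 100·t = 10598 K → 10600 K to the nearest 100 K.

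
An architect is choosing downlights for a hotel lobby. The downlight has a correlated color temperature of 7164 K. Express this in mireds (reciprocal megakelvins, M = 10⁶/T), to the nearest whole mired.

140 mireds

M = 10⁶ / 7164 = 139.587 → 140 mireds.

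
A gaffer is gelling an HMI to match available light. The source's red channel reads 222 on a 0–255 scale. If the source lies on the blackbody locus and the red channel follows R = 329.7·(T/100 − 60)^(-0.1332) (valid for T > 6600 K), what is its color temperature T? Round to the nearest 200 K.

8000 K

(t − 60)^(-0.1332) = 222/329.7 = 0.67334.
t − 60 = 0.67334^(1/-0.1332) = 0.67334^(-7.508) = 19.478, so t = 79.478.
T = 100·t = 7948 K → 8000 K to the nearest 200 K.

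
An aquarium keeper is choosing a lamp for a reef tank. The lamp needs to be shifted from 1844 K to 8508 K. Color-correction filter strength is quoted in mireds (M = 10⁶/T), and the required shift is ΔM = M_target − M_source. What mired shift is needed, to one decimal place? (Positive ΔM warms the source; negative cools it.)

M_source = 10⁶/1844 = 542.299; M_target = 10⁶/8508 = 117.536.
ΔM = 117.536 − 542.299 = -424.763 → -424.8 mireds, a cooling shift.

-424.8 mireds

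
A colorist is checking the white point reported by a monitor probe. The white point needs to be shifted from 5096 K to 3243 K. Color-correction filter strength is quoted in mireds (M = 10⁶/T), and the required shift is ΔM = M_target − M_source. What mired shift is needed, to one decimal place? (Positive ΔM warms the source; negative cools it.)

+112.1 mireds

M_source = 10⁶/5096 = 196.232; M_target = 10⁶/3243 = 308.356.
ΔM = 308.356 − 196.232 = 112.124 → +112.1 mireds, a warming shift.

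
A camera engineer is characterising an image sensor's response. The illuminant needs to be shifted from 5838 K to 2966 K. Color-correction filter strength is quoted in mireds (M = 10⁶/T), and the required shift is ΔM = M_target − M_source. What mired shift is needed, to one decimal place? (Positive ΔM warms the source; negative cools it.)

M_source = 10⁶/5838 = 171.292; M_target = 10⁶/2966 = 337.154.
ΔM = 337.154 − 171.292 = 165.863 → +165.9 mireds, a warming shift.

+165.9 mireds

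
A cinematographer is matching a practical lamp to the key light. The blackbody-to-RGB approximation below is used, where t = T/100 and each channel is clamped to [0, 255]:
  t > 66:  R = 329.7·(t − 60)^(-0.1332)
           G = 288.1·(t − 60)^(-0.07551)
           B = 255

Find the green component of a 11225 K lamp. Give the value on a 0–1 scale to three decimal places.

t = 11225/100 = 112.25; the t > 66 branch applies.
G = 288.1·(112.25 − 60)^(-0.07551) = 288.1·52.25^(-0.07551) = 288.1·0.74177 = 213.703.
On a 0–1 scale: 213.703/255 = 0.8381 → 0.838.

0.838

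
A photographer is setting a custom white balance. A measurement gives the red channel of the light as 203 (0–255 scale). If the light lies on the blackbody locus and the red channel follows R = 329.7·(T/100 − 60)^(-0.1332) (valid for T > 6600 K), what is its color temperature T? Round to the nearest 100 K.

9800 K

(t − 60)^(-0.1332) = 203/329.7 = 0.61571.
t − 60 = 0.61571^(1/-0.1332) = 0.61571^(-7.508) = 38.129, so t = 98.129.
T = 100·t = 9813 K → 9800 K to the nearest 100 K.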